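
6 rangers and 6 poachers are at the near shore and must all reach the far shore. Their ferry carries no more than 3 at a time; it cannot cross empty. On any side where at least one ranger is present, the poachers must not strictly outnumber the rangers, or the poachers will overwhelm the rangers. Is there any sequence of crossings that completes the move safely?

Following every safe sequence of crossings from the start, the most of the 12 that can be at the far shore as the ferry arrives there on crossings 1, 3, 5 is 3, 5, 6 respectively; the best ever achieved is 6 of 12.
From crossing 7 on, no configuration arises that was not already reachable earlier: only 17 distinct safe configurations (who is on which side, and where the ferry is) can ever be reached, none of them has everyone across, and every continuation just revisits them. They are: 0 rangers + 0 poachers across (ferry back at the start); 0 rangers + 1 poacher across (ferry there); 0 rangers + 1 poacher across (ferry back at the start); 0 rangers + 2 poachers across (ferry there); 0 rangers + 2 poachers across (ferry back at the start); 0 rangers + 3 poachers across (ferry there); 0 rangers + 3 poachers across (ferry back at the start); 0 rangers + 4 poachers across (ferry there); 0 rangers + 4 poachers across (ferry back at the start); 0 rangers + 5 poachers across (ferry there); 0 rangers + 5 poachers across (ferry back at the start); 0 rangers + 6 poachers across (ferry there); 1 ranger + 1 poacher across (ferry there); 1 ranger + 1 poacher across (ferry back at the start); 2 rangers + 2 poachers across (ferry there); 2 rangers + 2 poachers across (ferry back at the start); 3 rangers + 3 poachers across (ferry there). So no valid plan exists.

No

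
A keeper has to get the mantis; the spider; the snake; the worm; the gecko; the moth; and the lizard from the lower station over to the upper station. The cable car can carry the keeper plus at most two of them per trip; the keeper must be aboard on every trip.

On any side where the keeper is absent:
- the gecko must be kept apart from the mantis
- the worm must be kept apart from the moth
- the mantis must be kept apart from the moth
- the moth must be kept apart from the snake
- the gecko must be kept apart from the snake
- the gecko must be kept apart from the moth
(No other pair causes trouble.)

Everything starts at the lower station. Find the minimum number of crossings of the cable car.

Counting alone: the keeper can take at most 2 across per trip to the upper station, so moving all 7 needs at least 4 loaded trips out, with a return between consecutive ones — at least 7 crossings.
The safety rule pushes this higher. Following every safe sequence of crossings, the most of the 7 that can be at the upper station as the cable car arrives there on crossings 7, 9 is 5, 6 respectively — never all 7.
So no plan with fewer than 11 crossings exists, and this one achieves 11:
1. Keeper goes to the upper station with the gecko and the moth.  [the lower station: the lizard, the mantis, the snake, the spider, the worm | the upper station: the gecko, the moth]
2. Keeper goes back to the lower station with the gecko.  [the lower station: the gecko, the lizard, the mantis, the snake, the spider, the worm | the upper station: the moth]
3. Keeper goes to the upper station with the mantis and the snake.  [the lower station: the gecko, the lizard, the spider, the worm | the upper station: the mantis, the moth, the snake]
4. Keeper goes back to the lower station with the moth.  [the lower station: the gecko, the lizard, the moth, the spider, the worm | the upper station: the mantis, the snake]
5. Keeper goes to the upper station with the moth and the spider.  [the lower station: the gecko, the lizard, the worm | the upper station: the mantis, the moth, the snake, the spider]
6. Keeper goes back to the lower station with the moth.  [the lower station: the gecko, the lizard, the moth, the worm | the upper station: the mantis, the snake, the spider]
7. Keeper goes to the upper station with the gecko and the worm.  [the lower station: the lizard, the moth | the upper station: the gecko, the mantis, the snake, the spider, the worm]
8. Keeper goes back to the lower station with the gecko.  [the lower station: the gecko, the lizard, the moth | the upper station: the mantis, the snake, the spider, the worm]
9. Keeper goes to the upper station with the gecko and the lizard.  [the lower station: the moth | the upper station: the gecko, the lizard, the mantis, the snake, the spider, the worm]
10. Keeper goes back to the lower station with the gecko.  [the lower station: the gecko, the moth | the upper station: the lizard, the mantis, the snake, the spider, the worm]
11. Keeper goes to the upper station with the gecko and the moth.  [the lower station: — | the upper station: the gecko, the lizard, the mantis, the moth, the snake, the spider, the worm]

11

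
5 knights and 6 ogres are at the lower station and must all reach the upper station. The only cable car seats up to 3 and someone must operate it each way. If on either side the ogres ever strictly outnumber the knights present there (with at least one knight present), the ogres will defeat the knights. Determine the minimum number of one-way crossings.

impossible

The ogres already outnumber the knights at the lower station before anyone moves, so the starting position itself is disallowed.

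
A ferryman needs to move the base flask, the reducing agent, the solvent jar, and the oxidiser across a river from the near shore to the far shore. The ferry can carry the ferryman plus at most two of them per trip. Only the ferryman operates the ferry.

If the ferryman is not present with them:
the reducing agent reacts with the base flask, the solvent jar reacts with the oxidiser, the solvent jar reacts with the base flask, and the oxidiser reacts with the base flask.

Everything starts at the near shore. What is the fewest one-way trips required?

Counting alone: the ferryman can take at most 2 across per trip to the far shore, so moving all 4 needs at least 2 loaded trips out, with a return between consecutive ones — at least 3 crossings.
The safety rule pushes this higher. Following every safe sequence of crossings, the most of the 4 that can be at the far shore as the ferry arrives there on crossing 3 is 3 — never all 4.
So no plan with fewer than 5 crossings exists, and this one achieves 5:
1. Ferryman goes to the far shore with the base flask and the solvent jar.  [the near shore: the oxidiser, the reducing agent | the far shore: the base flask, the solvent jar]
2. Ferryman goes back to the near shore with the base flask.  [the near shore: the base flask, the oxidiser, the reducing agent | the far shore: the solvent jar]
3. Ferryman goes to the far shore with the base flask and the reducing agent.  [the near shore: the oxidiser | the far shore: the base flask, the reducing agent, the solvent jar]
4. Ferryman goes back to the near shore with the base flask.  [the near shore: the base flask, the oxidiser | the far shore: the reducing agent, the solvent jar]
5. Ferryman goes to the far shore with the base flask and the oxidiser.  [the near shore: — | the far shore: the base flask, the oxidiser, the reducing agent, the solvent jar]

5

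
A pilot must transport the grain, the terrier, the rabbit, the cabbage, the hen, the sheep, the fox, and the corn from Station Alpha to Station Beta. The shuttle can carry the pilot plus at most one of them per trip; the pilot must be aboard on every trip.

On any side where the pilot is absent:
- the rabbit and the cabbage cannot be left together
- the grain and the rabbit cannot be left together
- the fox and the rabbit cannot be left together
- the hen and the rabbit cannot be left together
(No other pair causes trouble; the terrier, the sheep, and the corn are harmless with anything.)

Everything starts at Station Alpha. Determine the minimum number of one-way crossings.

impossible

Following every safe sequence of crossings from the start, the most of the 8 that can be at Station Beta as the shuttle arrives there on crossings 1, 3, 5, 7, 9 is 1, 2, 3, 4, 5 respectively; the best ever achieved is 5 of 8.
From crossing 11 on, no configuration arises that was not already reachable earlier: only 88 distinct safe configurations (who is on which side, and where the shuttle is) can ever be reached, none of them has everyone across, and every continuation just revisits them. So no valid plan exists.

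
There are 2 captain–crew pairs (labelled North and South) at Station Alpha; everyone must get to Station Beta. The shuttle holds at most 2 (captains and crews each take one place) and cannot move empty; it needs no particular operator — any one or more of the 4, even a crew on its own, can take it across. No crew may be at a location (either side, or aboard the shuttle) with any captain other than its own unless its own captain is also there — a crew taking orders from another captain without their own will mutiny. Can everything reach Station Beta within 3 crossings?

Counting alone: each trip to Station Beta takes at most 2 across and each return brings at least 1 back, so after t trips out (and t−1 returns) at most 2t − (t−1) of the 4 are across; that first reaches 4 at t = 3, so at least 5 crossings are needed.
Since 3 < 5, 3 crossings cannot be enough. (The shortest complete plan in fact takes 5:)
1. captain North and crew North cross → Station Beta.
2. captain North crosses ← Station Alpha.
3. captain North and captain South cross → Station Beta.
4. captain South crosses ← Station Alpha.
5. captain South and crew South cross → Station Beta.

No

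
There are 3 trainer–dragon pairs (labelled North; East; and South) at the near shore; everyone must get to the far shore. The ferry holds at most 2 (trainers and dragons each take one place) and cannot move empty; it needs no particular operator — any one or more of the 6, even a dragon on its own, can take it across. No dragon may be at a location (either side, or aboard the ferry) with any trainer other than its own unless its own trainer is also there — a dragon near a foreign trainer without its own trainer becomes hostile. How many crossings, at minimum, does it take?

Counting alone: each trip to the far shore takes at most 2 across and each return brings at least 1 back, so after t trips out (and t−1 returns) at most 2t − (t−1) of the 6 are across; that first reaches 6 at t = 5, so at least 9 crossings are needed.
The safety rule pushes this higher. Following every safe sequence of crossings, the most of the 6 that can be at the far shore as the ferry arrives there on crossing 9 is 5 — never all 6.
So no plan with fewer than 11 crossings exists, and this one achieves 11:
1. dragon North and trainer North cross → the far shore.
2. trainer North crosses ← the near shore.
3. dragon East and dragon South cross → the far shore.
4. dragon North crosses ← the near shore.
5. trainer East and trainer South cross → the far shore.
6. dragon East and trainer East cross ← the near shore.
7. trainer East and trainer North cross → the far shore.
8. dragon South crosses ← the near shore.
9. dragon East and dragon North cross → the far shore.
10. trainer South crosses ← the near shore.
11. dragon South and trainer South cross → the far shore.

11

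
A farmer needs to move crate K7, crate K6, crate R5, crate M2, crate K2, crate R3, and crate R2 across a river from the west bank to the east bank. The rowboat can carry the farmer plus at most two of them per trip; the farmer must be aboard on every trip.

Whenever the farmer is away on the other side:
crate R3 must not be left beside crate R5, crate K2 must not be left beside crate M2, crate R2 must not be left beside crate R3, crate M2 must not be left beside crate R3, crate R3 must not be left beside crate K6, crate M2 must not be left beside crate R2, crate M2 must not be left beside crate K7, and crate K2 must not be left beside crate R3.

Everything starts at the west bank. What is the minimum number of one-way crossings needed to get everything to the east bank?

Counting alone: the farmer can take at most 2 across per trip to the east bank, so moving all 7 needs at least 4 loaded trips out, with a return between consecutive ones — at least 7 crossings.
The safety rule pushes this higher. Following every safe sequence of crossings, the most of the 7 that can be at the east bank as the rowboat arrives there on crossings 7, 9 is 5, 6 respectively — never all 7.
So no plan with fewer than 11 crossings exists, and this one achieves 11:
1. Farmer goes to the east bank with crate M2 and crate R3.  [the west bank: crate K2, crate K6, crate K7, crate R2, crate R5 | the east bank: crate M2, crate R3]
2. Farmer goes back to the west bank with crate M2.  [the west bank: crate K2, crate K6, crate K7, crate M2, crate R2, crate R5 | the east bank: crate R3]
3. Farmer goes to the east bank with crate K7 and crate M2.  [the west bank: crate K2, crate K6, crate R2, crate R5 | the east bank: crate K7, crate M2, crate R3]
4. Farmer goes back to the west bank with crate M2.  [the west bank: crate K2, crate K6, crate M2, crate R2, crate R5 | the east bank: crate K7, crate R3]
5. Farmer goes to the east bank with crate K2 and crate R2.  [the west bank: crate K6, crate M2, crate R5 | the east bank: crate K2, crate K7, crate R2, crate R3]
6. Farmer goes back to the west bank with crate R3.  [the west bank: crate K6, crate M2, crate R3, crate R5 | the east bank: crate K2, crate K7, crate R2]
7. Farmer goes to the east bank with crate K6 and crate R3.  [the west bank: crate M2, crate R5 | the east bank: crate K2, crate K6, crate K7, crate R2, crate R3]
8. Farmer goes back to the west bank with crate R3.  [the west bank: crate M2, crate R3, crate R5 | the east bank: crate K2, crate K6, crate K7, crate R2]
9. Farmer goes to the east bank with crate M2 and crate R5.  [the west bank: crate R3 | the east bank: crate K2, crate K6, crate K7, crate M2, crate R2, crate R5]
10. Farmer goes back to the west bank with crate M2.  [the west bank: crate M2, crate R3 | the east bank: crate K2, crate K6, crate K7, crate R2, crate R5]
11. Farmer goes to the east bank with crate M2 and crate R3.  [the west bank: — | the east bank: crate K2, crate K6, crate K7, crate M2, crate R2, crate R3, crate R5]

11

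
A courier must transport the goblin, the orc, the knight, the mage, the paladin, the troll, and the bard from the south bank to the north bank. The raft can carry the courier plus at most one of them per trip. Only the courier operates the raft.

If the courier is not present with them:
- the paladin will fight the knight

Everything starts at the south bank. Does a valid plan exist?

1. Courier goes to the north bank with the knight.  [the south bank: the bard, the goblin, the mage, the orc, the paladin, the troll | the north bank: the knight]
2. Courier goes back to the south bank alone.  [the south bank: the bard, the goblin, the mage, the orc, the paladin, the troll | the north bank: the knight]
3. Courier goes to the north bank with the goblin.  [the south bank: the bard, the mage, the orc, the paladin, the troll | the north bank: the goblin, the knight]
4. Courier goes back to the south bank alone.  [the south bank: the bard, the mage, the orc, the paladin, the troll | the north bank: the goblin, the knight]
5. Courier goes to the north bank with the orc.  [the south bank: the bard, the mage, the paladin, the troll | the north bank: the goblin, the knight, the orc]
6. Courier goes back to the south bank alone.  [the south bank: the bard, the mage, the paladin, the troll | the north bank: the goblin, the knight, the orc]
7. Courier goes to the north bank with the mage.  [the south bank: the bard, the paladin, the troll | the north bank: the goblin, the knight, the mage, the orc]
8. Courier goes back to the south bank alone.  [the south bank: the bard, the paladin, the troll | the north bank: the goblin, the knight, the mage, the orc]
9. Courier goes to the north bank with the troll.  [the south bank: the bard, the paladin | the north bank: the goblin, the knight, the mage, the orc, the troll]
10. Courier goes back to the south bank alone.  [the south bank: the bard, the paladin | the north bank: the goblin, the knight, the mage, the orc, the troll]
11. Courier goes to the north bank with the bard.  [the south bank: the paladin | the north bank: the bard, the goblin, the knight, the mage, the orc, the troll]
12. Courier goes back to the south bank alone.  [the south bank: the paladin | the north bank: the bard, the goblin, the knight, the mage, the orc, the troll]
13. Courier goes to the north bank with the paladin.  [the south bank: — | the north bank: the bard, the goblin, the knight, the mage, the orc, the paladin, the troll]

Yes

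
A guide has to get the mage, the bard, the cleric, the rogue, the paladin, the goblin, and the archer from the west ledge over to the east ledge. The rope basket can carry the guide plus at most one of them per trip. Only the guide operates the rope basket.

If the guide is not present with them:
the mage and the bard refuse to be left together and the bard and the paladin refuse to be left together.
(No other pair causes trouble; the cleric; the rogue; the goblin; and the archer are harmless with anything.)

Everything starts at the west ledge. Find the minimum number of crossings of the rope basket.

Counting alone: the guide can take at most 1 across per trip to the east ledge, so moving all 7 needs at least 7 loaded trips out, with a return between consecutive ones — at least 13 crossings.
The safety rule pushes this higher. Following every safe sequence of crossings, the most of the 7 that can be at the east ledge as the rope basket arrives there on crossing 13 is 6 — never all 7.
So no plan with fewer than 15 crossings exists, and this one achieves 15:
1. Guide goes to the east ledge with the bard.  [the west ledge: the archer, the cleric, the goblin, the mage, the paladin, the rogue | the east ledge: the bard]
2. Guide goes back to the west ledge alone.  [the west ledge: the archer, the cleric, the goblin, the mage, the paladin, the rogue | the east ledge: the bard]
3. Guide goes to the east ledge with the mage.  [the west ledge: the archer, the cleric, the goblin, the paladin, the rogue | the east ledge: the bard, the mage]
4. Guide goes back to the west ledge with the bard.  [the west ledge: the archer, the bard, the cleric, the goblin, the paladin, the rogue | the east ledge: the mage]
5. Guide goes to the east ledge with the paladin.  [the west ledge: the archer, the bard, the cleric, the goblin, the rogue | the east ledge: the mage, the paladin]
6. Guide goes back to the west ledge alone.  [the west ledge: the archer, the bard, the cleric, the goblin, the rogue | the east ledge: the mage, the paladin]
7. Guide goes to the east ledge with the cleric.  [the west ledge: the archer, the bard, the goblin, the rogue | the east ledge: the cleric, the mage, the paladin]
8. Guide goes back to the west ledge alone.  [the west ledge: the archer, the bard, the goblin, the rogue | the east ledge: the cleric, the mage, the paladin]
9. Guide goes to the east ledge with the rogue.  [the west ledge: the archer, the bard, the goblin | the east ledge: the cleric, the mage, the paladin, the rogue]
10. Guide goes back to the west ledge alone.  [the west ledge: the archer, the bard, the goblin | the east ledge: the cleric, the mage, the paladin, the rogue]
11. Guide goes to the east ledge with the goblin.  [the west ledge: the archer, the bard | the east ledge: the cleric, the goblin, the mage, the paladin, the rogue]
12. Guide goes back to the west ledge alone.  [the west ledge: the archer, the bard | the east ledge: the cleric, the goblin, the mage, the paladin, the rogue]
13. Guide goes to the east ledge with the archer.  [the west ledge: the bard | the east ledge: the archer, the cleric, the goblin, the mage, the paladin, the rogue]
14. Guide goes back to the west ledge alone.  [the west ledge: the bard | the east ledge: the archer, the cleric, the goblin, the mage, the paladin, the rogue]
15. Guide goes to the east ledge with the bard.  [the west ledge: — | the east ledge: the archer, the bard, the cleric, the goblin, the mage, the paladin, the rogue]

15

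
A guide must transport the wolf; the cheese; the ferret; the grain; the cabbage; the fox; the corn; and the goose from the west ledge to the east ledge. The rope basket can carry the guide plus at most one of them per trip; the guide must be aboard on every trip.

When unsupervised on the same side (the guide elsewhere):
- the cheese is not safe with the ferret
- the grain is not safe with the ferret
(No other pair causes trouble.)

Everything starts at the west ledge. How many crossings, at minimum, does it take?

Counting alone: the guide can take at most 1 across per trip to the east ledge, so moving all 8 needs at least 8 loaded trips out, with a return between consecutive ones — at least 15 crossings.
The safety rule pushes this higher. Following every safe sequence of crossings, the most of the 8 that can be at the east ledge as the rope basket arrives there on crossing 15 is 7 — never all 8.
So no plan with fewer than 17 crossings exists, and this one achieves 17:
1. Guide goes to the east ledge with the ferret.
2. Guide goes back to the west ledge alone.
3. Guide goes to the east ledge with the wolf.
4. Guide goes back to the west ledge alone.
5. Guide goes to the east ledge with the cheese.
6. Guide goes back to the west ledge with the ferret.
7. Guide goes to the east ledge with the grain.
8. Guide goes back to the west ledge alone.
9. Guide goes to the east ledge with the cabbage.
10. Guide goes back to the west ledge alone.
11. Guide goes to the east ledge with the fox.
12. Guide goes back to the west ledge alone.
13. Guide goes to the east ledge with the corn.
14. Guide goes back to the west ledge alone.
15. Guide goes to the east ledge with the goose.
16. Guide goes back to the west ledge alone.
17. Guide goes to the east ledge with the ferret.

17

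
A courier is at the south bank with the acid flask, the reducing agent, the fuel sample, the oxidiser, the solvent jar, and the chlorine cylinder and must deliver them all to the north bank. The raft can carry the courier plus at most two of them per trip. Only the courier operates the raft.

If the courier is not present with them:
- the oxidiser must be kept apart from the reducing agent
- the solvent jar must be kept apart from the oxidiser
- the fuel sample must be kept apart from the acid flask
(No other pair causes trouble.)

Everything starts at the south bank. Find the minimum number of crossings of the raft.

Counting alone: the courier can take at most 2 across per trip to the north bank, so moving all 6 needs at least 3 loaded trips out, with a return between consecutive ones — at least 5 crossings.
The safety rule pushes this higher. Following every safe sequence of crossings, the most of the 6 that can be at the north bank as the raft arrives there on crossing 5 is 5 — never all 6.
So no plan with fewer than 7 crossings exists, and this one achieves 7:
1. Courier goes to the north bank with the acid flask and the oxidiser.  [the south bank: the chlorine cylinder, the fuel sample, the reducing agent, the solvent jar | the north bank: the acid flask, the oxidiser]
2. Courier goes back to the south bank alone.  [the south bank: the chlorine cylinder, the fuel sample, the reducing agent, the solvent jar | the north bank: the acid flask, the oxidiser]
3. Courier goes to the north bank with the reducing agent.  [the south bank: the chlorine cylinder, the fuel sample, the solvent jar | the north bank: the acid flask, the oxidiser, the reducing agent]
4. Courier goes back to the south bank with the oxidiser.  [the south bank: the chlorine cylinder, the fuel sample, the oxidiser, the solvent jar | the north bank: the acid flask, the reducing agent]
5. Courier goes to the north bank with the chlorine cylinder and the solvent jar.  [the south bank: the fuel sample, the oxidiser | the north bank: the acid flask, the chlorine cylinder, the reducing agent, the solvent jar]
6. Courier goes back to the south bank alone.  [the south bank: the fuel sample, the oxidiser | the north bank: the acid flask, the chlorine cylinder, the reducing agent, the solvent jar]
7. Courier goes to the north bank with the fuel sample and the oxidiser.  [the south bank: — | the north bank: the acid flask, the chlorine cylinder, the fuel sample, the oxidiser, the reducing agent, the solvent jar]

7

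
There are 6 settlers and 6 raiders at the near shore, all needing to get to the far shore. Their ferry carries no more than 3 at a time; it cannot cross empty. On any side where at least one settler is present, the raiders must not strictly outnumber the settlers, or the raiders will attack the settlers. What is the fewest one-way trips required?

Following every safe sequence of crossings from the start, the most of the 12 that can be at the far shore as the ferry arrives there on crossings 1, 3, 5 is 3, 5, 6 respectively; the best ever achieved is 6 of 12.
From crossing 7 on, no configuration arises that was not already reachable earlier: only 17 distinct safe configurations (who is on which side, and where the ferry is) can ever be reached, none of them has everyone across, and every continuation just revisits them. They are: 0 settlers + 0 raiders across (ferry back at the start); 0 settlers + 1 raider across (ferry there); 0 settlers + 1 raider across (ferry back at the start); 0 settlers + 2 raiders across (ferry there); 0 settlers + 2 raiders across (ferry back at the start); 0 settlers + 3 raiders across (ferry there); 0 settlers + 3 raiders across (ferry back at the start); 0 settlers + 4 raiders across (ferry there); 0 settlers + 4 raiders across (ferry back at the start); 0 settlers + 5 raiders across (ferry there); 0 settlers + 5 raiders across (ferry back at the start); 0 settlers + 6 raiders across (ferry there); 1 settler + 1 raider across (ferry there); 1 settler + 1 raider across (ferry back at the start); 2 settlers + 2 raiders across (ferry there); 2 settlers + 2 raiders across (ferry back at the start); 3 settlers + 3 raiders across (ferry there). So no valid plan exists.

impossible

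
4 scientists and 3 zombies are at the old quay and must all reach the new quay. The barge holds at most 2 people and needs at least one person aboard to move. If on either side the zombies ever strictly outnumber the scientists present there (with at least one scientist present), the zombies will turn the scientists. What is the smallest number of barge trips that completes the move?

11

Counting alone: each trip to the new quay takes at most 2 across and each return brings at least 1 back, so after t trips out (and t−1 returns) at most 2t − (t−1) of the 7 are across; that first reaches 7 at t = 6, so at least 11 crossings are needed.
The plan below uses exactly 11 crossings, so it is optimal:
1. 2 zombies → the new quay.  (the old quay: 4S 1Z; the new quay: 0S 2Z)
2. 1 zombie ← the old quay.  (the old quay: 4S 2Z; the new quay: 0S 1Z)
3. 2 zombies → the new quay.  (the old quay: 4S 0Z; the new quay: 0S 3Z)
4. 1 zombie ← the old quay.  (the old quay: 4S 1Z; the new quay: 0S 2Z)
5. 2 scientists → the new quay.  (the old quay: 2S 1Z; the new quay: 2S 2Z)
6. 1 zombie ← the old quay.  (the old quay: 2S 2Z; the new quay: 2S 1Z)
7. 1 scientist and 1 zombie → the new quay.  (the old quay: 1S 1Z; the new quay: 3S 2Z)
8. 1 scientist ← the old quay.  (the old quay: 2S 1Z; the new quay: 2S 2Z)
9. 1 scientist and 1 zombie → the new quay.  (the old quay: 1S 0Z; the new quay: 3S 3Z)
10. 1 zombie ← the old quay.  (the old quay: 1S 1Z; the new quay: 3S 2Z)
11. 1 scientist and 1 zombie → the new quay.  (the old quay: 0S 0Z; the new quay: 4S 3Z)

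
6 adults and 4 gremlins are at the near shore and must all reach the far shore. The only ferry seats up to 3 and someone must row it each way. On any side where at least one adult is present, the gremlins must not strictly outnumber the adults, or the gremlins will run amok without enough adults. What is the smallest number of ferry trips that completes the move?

9

Counting alone: each trip to the far shore takes at most 3 across and each return brings at least 1 back, so after t trips out (and t−1 returns) at most 3t − (t−1) of the 10 are across; that first reaches 10 at t = 5, so at least 9 crossings are needed.
The plan below uses exactly 9 crossings, so it is optimal:
1. 2 gremlins → the far shore.  (the near shore: 6A 2G; the far shore: 0A 2G)
2. 1 gremlin ← the near shore.  (the near shore: 6A 3G; the far shore: 0A 1G)
3. 3 gremlins → the far shore.  (the near shore: 6A 0G; the far shore: 0A 4G)
4. 1 gremlin ← the near shore.  (the near shore: 6A 1G; the far shore: 0A 3G)
5. 3 adults → the far shore.  (the near shore: 3A 1G; the far shore: 3A 3G)
6. 1 gremlin ← the near shore.  (the near shore: 3A 2G; the far shore: 3A 2G)
7. 1 adult and 2 gremlins → the far shore.  (the near shore: 2A 0G; the far shore: 4A 4G)
8. 1 gremlin ← the near shore.  (the near shore: 2A 1G; the far shore: 4A 3G)
9. 2 adults and 1 gremlin → the far shore.  (the near shore: 0A 0G; the far shore: 6A 4G)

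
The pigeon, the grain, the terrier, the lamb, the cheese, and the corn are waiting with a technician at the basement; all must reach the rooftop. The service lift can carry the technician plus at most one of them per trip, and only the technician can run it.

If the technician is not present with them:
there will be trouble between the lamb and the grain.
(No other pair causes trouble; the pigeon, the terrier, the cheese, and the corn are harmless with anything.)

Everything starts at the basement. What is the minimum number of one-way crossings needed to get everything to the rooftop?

11

Counting alone: the technician can take at most 1 across per trip to the rooftop, so moving all 6 needs at least 6 loaded trips out, with a return between consecutive ones — at least 11 crossings.
The plan below uses exactly 11 crossings, so it is optimal:
1. Technician goes to the rooftop with the grain.
2. Technician goes back to the basement alone.
3. Technician goes to the rooftop with the pigeon.
4. Technician goes back to the basement alone.
5. Technician goes to the rooftop with the terrier.
6. Technician goes back to the basement alone.
7. Technician goes to the rooftop with the cheese.
8. Technician goes back to the basement alone.
9. Technician goes to the rooftop with the corn.
10. Technician goes back to the basement alone.
11. Technician goes to the rooftop with the lamb.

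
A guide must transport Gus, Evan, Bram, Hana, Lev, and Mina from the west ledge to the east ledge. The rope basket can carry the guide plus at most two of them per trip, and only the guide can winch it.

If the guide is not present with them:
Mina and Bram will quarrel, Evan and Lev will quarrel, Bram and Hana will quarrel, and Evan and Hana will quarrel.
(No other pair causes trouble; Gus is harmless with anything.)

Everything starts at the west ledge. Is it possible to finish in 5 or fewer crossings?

Counting alone: the guide can take at most 2 across per trip to the east ledge, so moving all 6 needs at least 3 loaded trips out, with a return between consecutive ones — at least 5 crossings.
The safety rule pushes this higher. Following every safe sequence of crossings, the most of the 6 that can be at the east ledge as the rope basket arrives there on crossing 5 is 5 — never all 6.
So the move cannot be finished within 5 crossings. (The shortest complete plan takes 7:)
1. Guide goes to the east ledge with Bram and Evan.  [the west ledge: Gus, Hana, Lev, Mina | the east ledge: Bram, Evan]
2. Guide goes back to the west ledge alone.  [the west ledge: Gus, Hana, Lev, Mina | the east ledge: Bram, Evan]
3. Guide goes to the east ledge with Gus and Hana.  [the west ledge: Lev, Mina | the east ledge: Bram, Evan, Gus, Hana]
4. Guide goes back to the west ledge with Bram and Evan.  [the west ledge: Bram, Evan, Lev, Mina | the east ledge: Gus, Hana]
5. Guide goes to the east ledge with Lev and Mina.  [the west ledge: Bram, Evan | the east ledge: Gus, Hana, Lev, Mina]
6. Guide goes back to the west ledge alone.  [the west ledge: Bram, Evan | the east ledge: Gus, Hana, Lev, Mina]
7. Guide goes to the east ledge with Bram and Evan.  [the west ledge: — | the east ledge: Bram, Evan, Gus, Hana, Lev, Mina]

No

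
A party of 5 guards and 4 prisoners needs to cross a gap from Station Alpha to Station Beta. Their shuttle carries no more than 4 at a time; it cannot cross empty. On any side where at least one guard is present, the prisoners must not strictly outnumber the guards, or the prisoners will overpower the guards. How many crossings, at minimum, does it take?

Counting alone: each trip to Station Beta takes at most 4 across and each return brings at least 1 back, so after t trips out (and t−1 returns) at most 4t − (t−1) of the 9 are across; that first reaches 9 at t = 3, so at least 5 crossings are needed.
The plan below uses exactly 5 crossings, so it is optimal:
1. 3 prisoners → Station Beta.  (Station Alpha: 5G 1P; Station Beta: 0G 3P)
2. 1 prisoner ← Station Alpha.  (Station Alpha: 5G 2P; Station Beta: 0G 2P)
3. 3 guards and 1 prisoner → Station Beta.  (Station Alpha: 2G 1P; Station Beta: 3G 3P)
4. 1 prisoner ← Station Alpha.  (Station Alpha: 2G 2P; Station Beta: 3G 2P)
5. 2 guards and 2 prisoners → Station Beta.  (Station Alpha: 0G 0P; Station Beta: 5G 4P)

5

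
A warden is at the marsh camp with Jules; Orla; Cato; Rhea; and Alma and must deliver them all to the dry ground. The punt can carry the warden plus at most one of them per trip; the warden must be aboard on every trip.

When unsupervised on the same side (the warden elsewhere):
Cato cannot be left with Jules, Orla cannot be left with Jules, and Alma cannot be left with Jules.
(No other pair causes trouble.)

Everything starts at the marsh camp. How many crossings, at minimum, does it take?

Following every safe sequence of crossings from the start, the most of the 5 that can be at the dry ground as the punt arrives there on crossings 1, 3, 5 is 1, 2, 3 respectively; the best ever achieved is 3 of 5.
From crossing 7 on, no configuration arises that was not already reachable earlier: only 18 distinct safe configurations (who is on which side, and where the punt is) can ever be reached, none of them has everyone across, and every continuation just revisits them. So no valid plan exists.

impossible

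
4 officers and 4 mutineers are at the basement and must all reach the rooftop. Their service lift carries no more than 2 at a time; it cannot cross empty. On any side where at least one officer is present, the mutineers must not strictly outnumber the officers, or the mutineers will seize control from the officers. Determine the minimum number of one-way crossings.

Following every safe sequence of crossings from the start, the most of the 8 that can be at the rooftop as the service lift arrives there on crossings 1, 3, 5 is 2, 3, 4 respectively; the best ever achieved is 4 of 8.
From crossing 7 on, no configuration arises that was not already reachable earlier: only 11 distinct safe configurations (who is on which side, and where the service lift is) can ever be reached, none of them has everyone across, and every continuation just revisits them. They are: 0 officers + 0 mutineers across (service lift back at the start); 0 officers + 1 mutineer across (service lift there); 0 officers + 1 mutineer across (service lift back at the start); 0 officers + 2 mutineers across (service lift there); 0 officers + 2 mutineers across (service lift back at the start); 0 officers + 3 mutineers across (service lift there); 0 officers + 3 mutineers across (service lift back at the start); 0 officers + 4 mutineers across (service lift there); 1 officer + 1 mutineer across (service lift there); 1 officer + 1 mutineer across (service lift back at the start); 2 officers + 2 mutineers across (service lift there). So no valid plan exists.

impossible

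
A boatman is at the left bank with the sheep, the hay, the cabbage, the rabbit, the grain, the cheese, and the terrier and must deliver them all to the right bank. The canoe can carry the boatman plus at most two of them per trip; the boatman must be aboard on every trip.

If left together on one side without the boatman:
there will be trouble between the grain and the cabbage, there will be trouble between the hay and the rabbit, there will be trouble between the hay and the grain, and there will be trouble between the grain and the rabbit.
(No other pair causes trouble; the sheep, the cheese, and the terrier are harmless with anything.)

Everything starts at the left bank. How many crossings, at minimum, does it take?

11

Counting alone: the boatman can take at most 2 across per trip to the right bank, so moving all 7 needs at least 4 loaded trips out, with a return between consecutive ones — at least 7 crossings.
The safety rule pushes this higher. Following every safe sequence of crossings, the most of the 7 that can be at the right bank as the canoe arrives there on crossings 7, 9 is 5, 6 respectively — never all 7.
So no plan with fewer than 11 crossings exists, and this one achieves 11:
1. Boatman goes to the right bank with the grain and the hay.  [the left bank: the cabbage, the cheese, the rabbit, the sheep, the terrier | the right bank: the grain, the hay]
2. Boatman goes back to the left bank with the hay.  [the left bank: the cabbage, the cheese, the hay, the rabbit, the sheep, the terrier | the right bank: the grain]
3. Boatman goes to the right bank with the hay and the sheep.  [the left bank: the cabbage, the cheese, the rabbit, the terrier | the right bank: the grain, the hay, the sheep]
4. Boatman goes back to the left bank with the hay.  [the left bank: the cabbage, the cheese, the hay, the rabbit, the terrier | the right bank: the grain, the sheep]
5. Boatman goes to the right bank with the cabbage and the hay.  [the left bank: the cheese, the rabbit, the terrier | the right bank: the cabbage, the grain, the hay, the sheep]
6. Boatman goes back to the left bank with the grain.  [the left bank: the cheese, the grain, the rabbit, the terrier | the right bank: the cabbage, the hay, the sheep]
7. Boatman goes to the right bank with the cheese and the rabbit.  [the left bank: the grain, the terrier | the right bank: the cabbage, the cheese, the hay, the rabbit, the sheep]
8. Boatman goes back to the left bank with the hay.  [the left bank: the grain, the hay, the terrier | the right bank: the cabbage, the cheese, the rabbit, the sheep]
9. Boatman goes to the right bank with the hay and the terrier.  [the left bank: the grain | the right bank: the cabbage, the cheese, the hay, the rabbit, the sheep, the terrier]
10. Boatman goes back to the left bank with the hay.  [the left bank: the grain, the hay | the right bank: the cabbage, the cheese, the rabbit, the sheep, the terrier]
11. Boatman goes to the right bank with the grain and the hay.  [the left bank: — | the right bank: the cabbage, the cheese, the grain, the hay, the rabbit, the sheep, the terrier]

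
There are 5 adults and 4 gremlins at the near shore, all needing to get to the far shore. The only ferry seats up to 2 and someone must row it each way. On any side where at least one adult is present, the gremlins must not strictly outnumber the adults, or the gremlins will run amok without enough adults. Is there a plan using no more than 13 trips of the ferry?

No

Counting alone: each trip to the far shore takes at most 2 across and each return brings at least 1 back, so after t trips out (and t−1 returns) at most 2t − (t−1) of the 9 are across; that first reaches 9 at t = 8, so at least 15 crossings are needed.
Since 13 < 15, 13 crossings cannot be enough. (The shortest complete plan in fact takes 15:)
1. 2 gremlins → the far shore.  (the near shore: 5A 2G; the far shore: 0A 2G)
2. 1 gremlin ← the near shore.  (the near shore: 5A 3G; the far shore: 0A 1G)
3. 2 gremlins → the far shore.  (the near shore: 5A 1G; the far shore: 0A 3G)
4. 1 gremlin ← the near shore.  (the near shore: 5A 2G; the far shore: 0A 2G)
5. 2 adults → the far shore.  (the near shore: 3A 2G; the far shore: 2A 2G)
6. 1 gremlin ← the near shore.  (the near shore: 3A 3G; the far shore: 2A 1G)
7. 1 adult and 1 gremlin → the far shore.  (the near shore: 2A 2G; the far shore: 3A 2G)
8. 1 adult ← the near shore.  (the near shore: 3A 2G; the far shore: 2A 2G)
9. 1 adult and 1 gremlin → the far shore.  (the near shore: 2A 1G; the far shore: 3A 3G)
10. 1 gremlin ← the near shore.  (the near shore: 2A 2G; the far shore: 3A 2G)
11. 1 adult and 1 gremlin → the far shore.  (the near shore: 1A 1G; the far shore: 4A 3G)
12. 1 adult ← the near shore.  (the near shore: 2A 1G; the far shore: 3A 3G)
13. 1 adult and 1 gremlin → the far shore.  (the near shore: 1A 0G; the far shore: 4A 4G)
14. 1 gremlin ← the near shore.  (the near shore: 1A 1G; the far shore: 4A 3G)
15. 1 adult and 1 gremlin → the far shore.  (the near shore: 0A 0G; the far shore: 5A 4G)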